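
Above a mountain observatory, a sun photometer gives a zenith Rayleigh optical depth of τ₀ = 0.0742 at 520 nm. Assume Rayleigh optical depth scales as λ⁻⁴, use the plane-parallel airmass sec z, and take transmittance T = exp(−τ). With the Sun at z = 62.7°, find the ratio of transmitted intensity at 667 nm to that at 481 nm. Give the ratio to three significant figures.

Airmass: sec 62.7° = 2.1803.
τ(667 nm) = 0.0742 × (520/667)⁴ × 2.1803 = 0.0742 × 0.3694 × 2.1803 = 0.0598.
τ(481 nm) = 0.0742 × (520/481)⁴ × 2.1803 = 0.0742 × 1.3659 × 2.1803 = 0.2210.
T(667)/T(481) = exp(τ_B − τ_A) = exp(0.1612) = 1.1749.

1.17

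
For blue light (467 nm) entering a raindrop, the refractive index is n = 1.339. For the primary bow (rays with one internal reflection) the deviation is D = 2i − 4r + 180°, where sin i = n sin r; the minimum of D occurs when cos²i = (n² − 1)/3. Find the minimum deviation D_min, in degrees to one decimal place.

138.8°

cos²i = (1.79292 − 1)/3 = 0.26431; i = arccos(0.51411) = 59.062°.
sin r = sin 59.062°/1.339 = 0.64057; r = 39.834°.
D_min = 2·59.062° − 4·39.834° + 180° = 138.786°.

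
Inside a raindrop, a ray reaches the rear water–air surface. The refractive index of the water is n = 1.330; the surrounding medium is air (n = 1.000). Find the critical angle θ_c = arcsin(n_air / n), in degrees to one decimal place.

48.8°

sin θ_c = n_air / n = 1.000 / 1.330 = 0.7519.
θ_c = arcsin(0.7519) = 48.75°.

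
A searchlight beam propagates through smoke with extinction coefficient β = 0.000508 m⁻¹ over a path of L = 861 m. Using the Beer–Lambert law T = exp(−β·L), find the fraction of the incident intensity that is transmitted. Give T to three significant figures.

τ = β·L = 0.000508 × 861 = 0.4374.
T = exp(−0.4374) = 0.6457.

0.646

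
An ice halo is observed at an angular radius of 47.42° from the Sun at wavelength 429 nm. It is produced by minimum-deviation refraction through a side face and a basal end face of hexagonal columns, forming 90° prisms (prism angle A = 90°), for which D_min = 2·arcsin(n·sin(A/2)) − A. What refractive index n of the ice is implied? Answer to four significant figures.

Rearranging: n = sin((D_min + A)/2) / sin(A/2).
(D_min + A)/2 = (47.42° + 90°)/2 = 68.710°.
n = sin 68.710° / sin 45° = 0.9318 / 0.7071 = 1.3177.

1.318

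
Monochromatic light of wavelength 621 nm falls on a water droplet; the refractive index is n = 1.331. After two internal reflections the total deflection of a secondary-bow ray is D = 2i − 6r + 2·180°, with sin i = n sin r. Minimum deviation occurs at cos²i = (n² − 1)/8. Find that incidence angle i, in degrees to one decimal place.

71.9°

cos²i = (1.331² − 1)/8 = (1.77156 − 1)/8 = 0.09645.
cos i = 0.31056, so i = 71.907°.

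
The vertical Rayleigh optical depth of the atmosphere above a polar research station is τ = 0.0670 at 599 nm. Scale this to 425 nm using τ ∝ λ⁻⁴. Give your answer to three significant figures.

0.264

τ(425 nm) = τ(599 nm) × (599/425)⁴ = 0.0670 × (1.4094)⁴ = 0.0670 × 3.9459 = 0.2644.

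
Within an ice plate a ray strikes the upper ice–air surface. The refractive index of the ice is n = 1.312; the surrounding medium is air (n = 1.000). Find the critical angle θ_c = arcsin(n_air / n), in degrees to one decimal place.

49.7°

sin θ_c = n_air / n = 1.000 / 1.312 = 0.7622.
θ_c = arcsin(0.7622) = 49.66°.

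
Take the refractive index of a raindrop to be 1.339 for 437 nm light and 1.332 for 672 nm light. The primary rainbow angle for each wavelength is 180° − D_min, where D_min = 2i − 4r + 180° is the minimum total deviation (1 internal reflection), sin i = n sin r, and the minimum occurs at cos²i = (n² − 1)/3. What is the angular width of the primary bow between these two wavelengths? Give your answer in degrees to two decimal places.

1.01°

At 437 nm (n = 1.339): cos²i = 0.26431 → i = 59.062°, r = 39.834°, D_min = 138.786°, rainbow angle = 41.214°.
At 672 nm (n = 1.332): cos²i = 0.25807 → i = 59.469°, r = 40.290°, D_min = 137.776°, rainbow angle = 42.224°.
Angular width = |41.214° − 42.224°| = 1.010°.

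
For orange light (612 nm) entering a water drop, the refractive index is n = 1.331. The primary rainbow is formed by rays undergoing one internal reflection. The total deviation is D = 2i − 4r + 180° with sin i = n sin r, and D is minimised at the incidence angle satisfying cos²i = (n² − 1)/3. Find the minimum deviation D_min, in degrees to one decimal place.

137.6°

cos²i = (1.77156 − 1)/3 = 0.25719; i = arccos(0.50714) = 59.527°.
sin r = sin 59.527°/1.331 = 0.64753; r = 40.356°.
D_min = 2·59.527° − 4·40.356° + 180° = 137.630°.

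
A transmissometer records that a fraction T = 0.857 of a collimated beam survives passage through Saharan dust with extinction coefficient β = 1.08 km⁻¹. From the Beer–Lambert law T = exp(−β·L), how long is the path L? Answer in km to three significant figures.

Beer–Lambert: T = exp(−βL) ⇒ L = −ln(T)/β = −ln(0.857)/1.08 = 0.1543/1.08 = 0.1429 km.

0.143 km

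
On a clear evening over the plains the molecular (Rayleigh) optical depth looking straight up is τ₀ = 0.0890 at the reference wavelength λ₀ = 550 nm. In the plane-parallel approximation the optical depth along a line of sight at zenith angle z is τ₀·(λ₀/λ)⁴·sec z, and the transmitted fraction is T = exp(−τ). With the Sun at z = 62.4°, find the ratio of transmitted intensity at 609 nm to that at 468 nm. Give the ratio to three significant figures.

Airmass: sec 62.4° = 2.1584.
τ(609 nm) = 0.0890 × (550/609)⁴ × 2.1584 = 0.0890 × 0.6652 × 2.1584 = 0.1278.
τ(468 nm) = 0.0890 × (550/468)⁴ × 2.1584 = 0.0890 × 1.9075 × 2.1584 = 0.3664.
T(609)/T(468) = exp(τ_B − τ_A) = exp(0.2386) = 1.2695.

1.27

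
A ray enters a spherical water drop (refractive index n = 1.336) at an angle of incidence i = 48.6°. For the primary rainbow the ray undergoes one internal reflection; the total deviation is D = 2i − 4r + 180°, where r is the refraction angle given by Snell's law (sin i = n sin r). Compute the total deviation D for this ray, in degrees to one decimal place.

sin r = sin 48.6° / 1.336 = 0.7501/1.336 = 0.5615; r = 34.16°.
D = 2·48.6° − 4·34.16° + 180° = 97.20° − 136.63° + 180° = 140.57°.

140.6°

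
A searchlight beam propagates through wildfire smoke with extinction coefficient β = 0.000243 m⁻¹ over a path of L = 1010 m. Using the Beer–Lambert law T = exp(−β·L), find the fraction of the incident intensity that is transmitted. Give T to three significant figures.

τ = β·L = 0.000243 × 1010 = 0.2454.
T = exp(−0.2454) = 0.7824.

0.782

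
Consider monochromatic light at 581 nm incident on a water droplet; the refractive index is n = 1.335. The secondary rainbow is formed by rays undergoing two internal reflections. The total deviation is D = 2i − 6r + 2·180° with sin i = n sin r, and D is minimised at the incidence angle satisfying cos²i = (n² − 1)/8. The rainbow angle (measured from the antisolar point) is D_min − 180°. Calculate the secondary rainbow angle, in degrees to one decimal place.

cos²i = (1.78222 − 1)/8 = 0.09778; i = arccos(0.31269) = 71.778°.
sin r = sin 71.778°/1.335 = 0.71150; r = 45.357°.
D_min = 2·71.778° − 6·45.357° + 360° = 231.414°.
Rainbow angle = D_min − 180° = 51.414°.

51.4°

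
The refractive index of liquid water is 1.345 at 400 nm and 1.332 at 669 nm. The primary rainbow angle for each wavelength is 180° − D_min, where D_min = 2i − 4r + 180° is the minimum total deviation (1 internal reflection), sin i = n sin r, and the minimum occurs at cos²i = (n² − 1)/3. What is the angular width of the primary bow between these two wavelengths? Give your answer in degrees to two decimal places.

At 400 nm (n = 1.345): cos²i = 0.26967 → i = 58.715°, r = 39.448°, D_min = 139.635°, rainbow angle = 40.365°.
At 669 nm (n = 1.332): cos²i = 0.25807 → i = 59.469°, r = 40.290°, D_min = 137.776°, rainbow angle = 42.224°.
Angular width = |40.365° − 42.224°| = 1.859°.

1.86°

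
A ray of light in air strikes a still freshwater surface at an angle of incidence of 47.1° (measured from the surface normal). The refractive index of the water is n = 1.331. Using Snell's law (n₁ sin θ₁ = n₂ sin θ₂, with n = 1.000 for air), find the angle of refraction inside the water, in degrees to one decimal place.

33.4°

Snell: sin θ_r = sin θ_i / n = sin 47.1° / 1.331 = 0.7325 / 1.331 = 0.5504.
θ_r = arcsin(0.5504) = 33.39°.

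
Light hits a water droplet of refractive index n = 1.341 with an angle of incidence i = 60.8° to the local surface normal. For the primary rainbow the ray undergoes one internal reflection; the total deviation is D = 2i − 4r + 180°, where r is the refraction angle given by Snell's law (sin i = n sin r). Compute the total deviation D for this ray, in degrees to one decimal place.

sin r = sin 60.8° / 1.341 = 0.8729/1.341 = 0.6509; r = 40.61°.
D = 2·60.8° − 4·40.61° + 180° = 121.60° − 162.45° + 180° = 139.15°.

139.1°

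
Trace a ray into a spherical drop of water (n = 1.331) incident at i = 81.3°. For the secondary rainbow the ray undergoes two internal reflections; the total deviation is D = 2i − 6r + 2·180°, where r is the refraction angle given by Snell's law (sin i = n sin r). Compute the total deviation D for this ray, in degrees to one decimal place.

sin r = sin 81.3° / 1.331 = 0.9885/1.331 = 0.7427; r = 47.96°.
D = 2·81.3° − 6·47.96° + 2·180° = 162.60° − 287.76° + 360° = 234.84°.

234.8°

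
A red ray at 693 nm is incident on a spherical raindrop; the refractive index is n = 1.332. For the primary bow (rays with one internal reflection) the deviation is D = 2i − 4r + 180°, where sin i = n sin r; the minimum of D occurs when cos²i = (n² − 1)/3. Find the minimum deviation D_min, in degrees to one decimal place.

cos²i = (1.77422 − 1)/3 = 0.25807; i = arccos(0.50801) = 59.469°.
sin r = sin 59.469°/1.332 = 0.64666; r = 40.290°.
D_min = 2·59.469° − 4·40.290° + 180° = 137.776°.

137.8°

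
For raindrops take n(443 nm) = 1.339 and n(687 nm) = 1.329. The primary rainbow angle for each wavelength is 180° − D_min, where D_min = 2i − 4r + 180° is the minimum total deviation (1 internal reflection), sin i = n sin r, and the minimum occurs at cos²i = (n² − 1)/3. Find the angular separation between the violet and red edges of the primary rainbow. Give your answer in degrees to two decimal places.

1.45°

At 443 nm (n = 1.339): cos²i = 0.26431 → i = 59.062°, r = 39.834°, D_min = 138.786°, rainbow angle = 41.214°.
At 687 nm (n = 1.329): cos²i = 0.25541 → i = 59.643°, r = 40.487°, D_min = 137.337°, rainbow angle = 42.663°.
Angular width = |41.214° − 42.663°| = 1.450°.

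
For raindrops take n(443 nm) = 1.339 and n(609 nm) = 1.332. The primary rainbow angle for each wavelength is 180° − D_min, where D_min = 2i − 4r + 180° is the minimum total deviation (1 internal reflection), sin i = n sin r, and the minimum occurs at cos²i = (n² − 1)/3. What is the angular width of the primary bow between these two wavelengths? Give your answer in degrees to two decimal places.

1.01°

At 443 nm (n = 1.339): cos²i = 0.26431 → i = 59.062°, r = 39.834°, D_min = 138.786°, rainbow angle = 41.214°.
At 609 nm (n = 1.332): cos²i = 0.25807 → i = 59.469°, r = 40.290°, D_min = 137.776°, rainbow angle = 42.224°.
Angular width = |41.214° − 42.224°| = 1.010°.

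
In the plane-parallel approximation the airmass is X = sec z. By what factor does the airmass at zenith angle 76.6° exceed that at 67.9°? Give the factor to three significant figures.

X(76.6°)/X(67.9°) = sec 76.6° / sec 67.9° = cos 67.9° / cos 76.6° = 0.3762/0.2317 = 1.6234.

1.62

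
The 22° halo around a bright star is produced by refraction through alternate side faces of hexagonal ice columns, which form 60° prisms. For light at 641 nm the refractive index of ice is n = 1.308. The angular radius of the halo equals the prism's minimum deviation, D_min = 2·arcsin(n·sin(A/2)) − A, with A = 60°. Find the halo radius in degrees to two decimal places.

n·sin(A/2) = 1.308 × sin 30° = 1.308 × 0.5000 = 0.6540.
D_min = 2·arcsin(0.6540) − 60° = 2 × 40.844° − 60° = 21.688°.

21.69°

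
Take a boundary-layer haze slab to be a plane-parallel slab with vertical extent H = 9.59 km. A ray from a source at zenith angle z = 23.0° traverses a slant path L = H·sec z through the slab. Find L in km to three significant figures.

10.4 km

sec z = 1/cos 23.0° = 1.0864.
L = 9.59 × 1.0864 = 10.418 km.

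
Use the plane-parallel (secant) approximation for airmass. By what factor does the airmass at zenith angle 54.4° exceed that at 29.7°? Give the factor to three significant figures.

1.49

X(54.4°)/X(29.7°) = sec 54.4° / sec 29.7° = cos 29.7° / cos 54.4° = 0.8686/0.5821 = 1.4922.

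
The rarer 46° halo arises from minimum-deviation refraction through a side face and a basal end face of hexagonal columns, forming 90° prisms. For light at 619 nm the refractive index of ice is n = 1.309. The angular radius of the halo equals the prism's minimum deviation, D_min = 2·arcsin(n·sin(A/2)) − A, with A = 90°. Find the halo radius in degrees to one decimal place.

n·sin(A/2) = 1.309 × sin 45° = 1.309 × 0.7071 = 0.9256.
D_min = 2·arcsin(0.9256) − 90° = 2 × 67.759° − 90° = 45.519°.

45.5°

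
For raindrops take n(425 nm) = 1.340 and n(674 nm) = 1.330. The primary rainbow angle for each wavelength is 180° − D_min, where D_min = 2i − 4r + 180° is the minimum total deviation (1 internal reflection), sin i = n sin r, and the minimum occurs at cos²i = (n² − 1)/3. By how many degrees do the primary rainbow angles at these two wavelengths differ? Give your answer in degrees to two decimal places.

1.45°

At 425 nm (n = 1.340): cos²i = 0.26520 → i = 59.004°, r = 39.770°, D_min = 138.929°, rainbow angle = 41.071°.
At 674 nm (n = 1.330): cos²i = 0.25630 → i = 59.585°, r = 40.422°, D_min = 137.484°, rainbow angle = 42.516°.
Angular width = |41.071° − 42.516°| = 1.445°.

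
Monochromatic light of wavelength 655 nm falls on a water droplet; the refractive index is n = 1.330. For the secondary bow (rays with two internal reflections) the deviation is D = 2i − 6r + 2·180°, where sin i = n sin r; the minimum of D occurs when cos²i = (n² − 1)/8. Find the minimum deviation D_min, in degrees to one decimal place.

cos²i = (1.76890 − 1)/8 = 0.09611; i = arccos(0.31002) = 71.940°.
sin r = sin 71.940°/1.330 = 0.71483; r = 45.630°.
D_min = 2·71.940° − 6·45.630° + 360° = 230.101°.

230.1°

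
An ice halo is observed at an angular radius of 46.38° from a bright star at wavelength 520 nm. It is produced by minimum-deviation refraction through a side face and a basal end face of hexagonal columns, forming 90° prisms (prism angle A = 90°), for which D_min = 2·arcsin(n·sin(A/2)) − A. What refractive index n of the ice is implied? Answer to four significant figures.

Rearranging: n = sin((D_min + A)/2) / sin(A/2).
(D_min + A)/2 = (46.38° + 90°)/2 = 68.190°.
n = sin 68.190° / sin 45° = 0.9284 / 0.7071 = 1.3130.

1.313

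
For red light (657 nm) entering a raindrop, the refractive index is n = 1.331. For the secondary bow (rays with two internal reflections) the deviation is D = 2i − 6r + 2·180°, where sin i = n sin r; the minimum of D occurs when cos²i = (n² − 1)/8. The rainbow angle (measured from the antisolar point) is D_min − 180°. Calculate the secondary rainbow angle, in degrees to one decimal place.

cos²i = (1.77156 − 1)/8 = 0.09645; i = arccos(0.31056) = 71.907°.
sin r = sin 71.907°/1.331 = 0.71417; r = 45.575°.
D_min = 2·71.907° − 6·45.575° + 360° = 230.365°.
Rainbow angle = D_min − 180° = 50.365°.

50.4°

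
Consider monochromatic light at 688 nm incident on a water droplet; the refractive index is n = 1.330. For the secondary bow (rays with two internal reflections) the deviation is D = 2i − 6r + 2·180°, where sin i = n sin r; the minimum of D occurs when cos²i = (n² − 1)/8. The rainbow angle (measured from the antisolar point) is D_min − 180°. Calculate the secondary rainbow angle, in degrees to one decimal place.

50.1°

cos²i = (1.76890 − 1)/8 = 0.09611; i = arccos(0.31002) = 71.940°.
sin r = sin 71.940°/1.330 = 0.71483; r = 45.630°.
D_min = 2·71.940° − 6·45.630° + 360° = 230.101°.
Rainbow angle = D_min − 180° = 50.101°.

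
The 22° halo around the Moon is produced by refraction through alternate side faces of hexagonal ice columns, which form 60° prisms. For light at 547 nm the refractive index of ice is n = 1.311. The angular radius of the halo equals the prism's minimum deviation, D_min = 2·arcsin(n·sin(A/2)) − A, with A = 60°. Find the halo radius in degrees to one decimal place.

21.9°

n·sin(A/2) = 1.311 × sin 30° = 1.311 × 0.5000 = 0.6555.
D_min = 2·arcsin(0.6555) − 60° = 2 × 40.958° − 60° = 21.915°.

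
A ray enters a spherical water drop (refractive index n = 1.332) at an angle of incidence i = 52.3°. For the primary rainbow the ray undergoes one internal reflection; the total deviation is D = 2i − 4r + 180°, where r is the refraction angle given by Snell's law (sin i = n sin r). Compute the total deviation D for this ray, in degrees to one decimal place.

138.8°

sin r = sin 52.3° / 1.332 = 0.7912/1.332 = 0.5940; r = 36.44°.
D = 2·52.3° − 4·36.44° + 180° = 104.60° − 145.77° + 180° = 138.83°.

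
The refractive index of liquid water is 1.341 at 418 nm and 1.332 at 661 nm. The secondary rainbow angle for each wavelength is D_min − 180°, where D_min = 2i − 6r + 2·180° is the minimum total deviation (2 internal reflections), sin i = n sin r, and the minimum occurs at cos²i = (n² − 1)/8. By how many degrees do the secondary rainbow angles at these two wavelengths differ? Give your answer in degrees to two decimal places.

At 418 nm (n = 1.341): cos²i = 0.09979 → i = 71.586°, r = 45.034°, D_min = 232.966°, rainbow angle = 52.966°.
At 661 nm (n = 1.332): cos²i = 0.09678 → i = 71.875°, r = 45.520°, D_min = 230.628°, rainbow angle = 50.628°.
Angular width = |52.966° − 50.628°| = 2.337°.

2.34°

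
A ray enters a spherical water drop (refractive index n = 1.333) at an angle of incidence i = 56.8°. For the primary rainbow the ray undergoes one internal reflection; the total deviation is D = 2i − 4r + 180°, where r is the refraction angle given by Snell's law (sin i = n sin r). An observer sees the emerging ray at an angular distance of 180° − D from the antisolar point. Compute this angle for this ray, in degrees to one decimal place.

sin r = sin 56.8° / 1.333 = 0.8368/1.333 = 0.6277; r = 38.88°.
D = 2·56.8° − 4·38.88° + 180° = 113.60° − 155.53° + 180° = 138.07°.
Angle from antisolar point = 180° − D = 41.93°.

41.9°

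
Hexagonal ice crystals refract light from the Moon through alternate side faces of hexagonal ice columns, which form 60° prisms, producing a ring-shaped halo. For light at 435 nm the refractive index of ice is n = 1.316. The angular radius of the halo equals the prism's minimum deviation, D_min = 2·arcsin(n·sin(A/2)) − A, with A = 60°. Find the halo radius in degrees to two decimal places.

n·sin(A/2) = 1.316 × sin 30° = 1.316 × 0.5000 = 0.6580.
D_min = 2·arcsin(0.6580) − 60° = 2 × 41.148° − 60° = 22.295°.

22.30°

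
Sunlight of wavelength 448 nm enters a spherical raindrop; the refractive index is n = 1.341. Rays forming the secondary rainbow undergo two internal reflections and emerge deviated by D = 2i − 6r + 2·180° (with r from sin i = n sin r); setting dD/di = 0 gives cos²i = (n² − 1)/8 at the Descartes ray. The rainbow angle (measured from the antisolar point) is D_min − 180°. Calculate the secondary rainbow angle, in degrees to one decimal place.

53.0°

cos²i = (1.79828 − 1)/8 = 0.09979; i = arccos(0.31589) = 71.586°.
sin r = sin 71.586°/1.341 = 0.70753; r = 45.034°.
D_min = 2·71.586° − 6·45.034° + 360° = 232.966°.
Rainbow angle = D_min − 180° = 52.966°.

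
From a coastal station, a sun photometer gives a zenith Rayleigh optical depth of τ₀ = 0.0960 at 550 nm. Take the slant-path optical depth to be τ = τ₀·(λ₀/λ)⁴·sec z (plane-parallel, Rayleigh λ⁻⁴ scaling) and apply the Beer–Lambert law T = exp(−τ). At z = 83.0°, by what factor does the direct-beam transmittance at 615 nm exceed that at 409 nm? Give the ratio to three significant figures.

Airmass: sec 83.0° = 8.2055.
τ(615 nm) = 0.0960 × (550/615)⁴ × 8.2055 = 0.0960 × 0.6397 × 8.2055 = 0.5039.
τ(409 nm) = 0.0960 × (550/409)⁴ × 8.2055 = 0.0960 × 3.2701 × 8.2055 = 2.5759.
T(615)/T(409) = exp(τ_B − τ_A) = exp(2.0721) = 7.9411.

7.94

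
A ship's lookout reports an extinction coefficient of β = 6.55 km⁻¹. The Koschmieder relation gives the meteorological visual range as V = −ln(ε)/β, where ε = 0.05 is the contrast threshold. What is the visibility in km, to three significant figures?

V = −ln(0.05) / 6.55 = 2.996 / 6.55 = 0.4574 km.

0.457 km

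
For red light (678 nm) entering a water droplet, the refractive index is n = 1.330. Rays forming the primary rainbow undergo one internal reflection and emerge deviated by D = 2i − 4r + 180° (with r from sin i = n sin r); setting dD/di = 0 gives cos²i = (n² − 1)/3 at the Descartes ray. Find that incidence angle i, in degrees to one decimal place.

cos²i = (1.330² − 1)/3 = (1.76890 − 1)/3 = 0.25630.
cos i = 0.50626, so i = 59.585°.

59.6°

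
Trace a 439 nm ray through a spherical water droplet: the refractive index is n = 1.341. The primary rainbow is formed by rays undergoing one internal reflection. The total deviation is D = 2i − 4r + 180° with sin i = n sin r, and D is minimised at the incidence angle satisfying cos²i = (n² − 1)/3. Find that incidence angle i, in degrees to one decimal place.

cos²i = (1.341² − 1)/3 = (1.79828 − 1)/3 = 0.26609.
cos i = 0.51584, so i = 58.946°.

58.9°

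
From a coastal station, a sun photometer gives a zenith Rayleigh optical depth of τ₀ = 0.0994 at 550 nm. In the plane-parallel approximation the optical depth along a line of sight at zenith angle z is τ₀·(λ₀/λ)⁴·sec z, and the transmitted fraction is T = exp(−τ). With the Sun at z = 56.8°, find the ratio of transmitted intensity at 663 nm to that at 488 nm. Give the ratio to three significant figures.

Airmass: sec 56.8° = 1.8263.
τ(663 nm) = 0.0994 × (550/663)⁴ × 1.8263 = 0.0994 × 0.4736 × 1.8263 = 0.0860.
τ(488 nm) = 0.0994 × (550/488)⁴ × 1.8263 = 0.0994 × 1.6135 × 1.8263 = 0.2929.
T(663)/T(488) = exp(τ_B − τ_A) = exp(0.2069) = 1.2299.

1.23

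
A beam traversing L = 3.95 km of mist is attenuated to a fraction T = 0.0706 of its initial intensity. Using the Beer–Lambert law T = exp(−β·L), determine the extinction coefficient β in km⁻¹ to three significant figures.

Beer–Lambert: T = exp(−βL) ⇒ β = −ln(T)/L = −ln(0.0706)/3.95 = 2.6507/3.95 = 0.6711 km⁻¹.

0.671 km⁻¹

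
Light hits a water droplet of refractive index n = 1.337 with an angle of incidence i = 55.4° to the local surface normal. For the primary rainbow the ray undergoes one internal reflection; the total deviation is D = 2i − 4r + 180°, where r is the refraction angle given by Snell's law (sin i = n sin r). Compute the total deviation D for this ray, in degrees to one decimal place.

138.8°

sin r = sin 55.4° / 1.337 = 0.8231/1.337 = 0.6157; r = 38.00°.
D = 2·55.4° − 4·38.00° + 180° = 110.80° − 152.00° + 180° = 138.80°.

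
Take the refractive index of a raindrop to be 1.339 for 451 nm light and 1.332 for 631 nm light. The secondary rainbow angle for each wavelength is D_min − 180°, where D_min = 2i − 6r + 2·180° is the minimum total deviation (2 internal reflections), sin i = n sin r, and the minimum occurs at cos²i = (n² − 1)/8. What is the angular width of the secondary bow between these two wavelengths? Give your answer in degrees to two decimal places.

At 451 nm (n = 1.339): cos²i = 0.09912 → i = 71.650°, r = 45.141°, D_min = 232.451°, rainbow angle = 52.451°.
At 631 nm (n = 1.332): cos²i = 0.09678 → i = 71.875°, r = 45.520°, D_min = 230.628°, rainbow angle = 50.628°.
Angular width = |52.451° − 50.628°| = 1.823°.

1.82°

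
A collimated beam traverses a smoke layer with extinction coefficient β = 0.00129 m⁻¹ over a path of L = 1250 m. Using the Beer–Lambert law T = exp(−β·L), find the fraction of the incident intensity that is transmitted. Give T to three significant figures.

0.199

τ = β·L = 0.00129 × 1250 = 1.6125.
T = exp(−1.6125) = 0.1994.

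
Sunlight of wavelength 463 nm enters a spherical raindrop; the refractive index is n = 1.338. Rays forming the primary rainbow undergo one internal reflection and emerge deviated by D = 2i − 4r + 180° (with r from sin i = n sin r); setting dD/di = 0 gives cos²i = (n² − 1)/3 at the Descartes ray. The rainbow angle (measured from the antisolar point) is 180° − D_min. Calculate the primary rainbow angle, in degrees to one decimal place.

cos²i = (1.79024 − 1)/3 = 0.26341; i = arccos(0.51324) = 59.120°.
sin r = sin 59.120°/1.338 = 0.64144; r = 39.899°.
D_min = 2·59.120° − 4·39.899° + 180° = 138.643°.
Rainbow angle = 180° − D_min = 41.357°.

41.4°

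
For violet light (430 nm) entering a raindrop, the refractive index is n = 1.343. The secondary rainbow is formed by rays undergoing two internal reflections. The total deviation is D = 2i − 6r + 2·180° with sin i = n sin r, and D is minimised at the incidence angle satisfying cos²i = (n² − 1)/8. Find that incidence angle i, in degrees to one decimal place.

71.5°

cos²i = (1.343² − 1)/8 = (1.80365 − 1)/8 = 0.10046.
cos i = 0.31695, so i = 71.522°.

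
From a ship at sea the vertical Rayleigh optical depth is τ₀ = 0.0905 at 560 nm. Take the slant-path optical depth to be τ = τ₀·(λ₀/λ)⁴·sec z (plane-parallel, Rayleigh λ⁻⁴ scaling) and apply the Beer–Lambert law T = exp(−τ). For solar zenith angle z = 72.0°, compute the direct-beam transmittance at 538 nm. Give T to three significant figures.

0.709

sec 72.0° = 3.2361.
τ = 0.0905 × (560/538)⁴ × 3.2361 = 0.0905 × 1.1739 × 3.2361 = 0.3438.
T = exp(−0.3438) = 0.7091.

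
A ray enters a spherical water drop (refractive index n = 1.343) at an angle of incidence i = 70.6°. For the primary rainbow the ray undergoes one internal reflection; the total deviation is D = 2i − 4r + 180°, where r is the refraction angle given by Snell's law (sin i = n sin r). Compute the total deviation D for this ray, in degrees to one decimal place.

sin r = sin 70.6° / 1.343 = 0.9432/1.343 = 0.7023; r = 44.61°.
D = 2·70.6° − 4·44.61° + 180° = 141.20° − 178.46° + 180° = 142.74°.

142.7°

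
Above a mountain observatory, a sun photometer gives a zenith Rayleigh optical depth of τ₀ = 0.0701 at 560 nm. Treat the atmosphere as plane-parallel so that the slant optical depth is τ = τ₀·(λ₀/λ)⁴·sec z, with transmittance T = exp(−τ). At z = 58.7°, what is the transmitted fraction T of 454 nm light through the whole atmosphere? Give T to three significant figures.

sec 58.7° = 1.9249.
τ = 0.0701 × (560/454)⁴ × 1.9249 = 0.0701 × 2.3149 × 1.9249 = 0.3124.
T = exp(−0.3124) = 0.7317.

0.732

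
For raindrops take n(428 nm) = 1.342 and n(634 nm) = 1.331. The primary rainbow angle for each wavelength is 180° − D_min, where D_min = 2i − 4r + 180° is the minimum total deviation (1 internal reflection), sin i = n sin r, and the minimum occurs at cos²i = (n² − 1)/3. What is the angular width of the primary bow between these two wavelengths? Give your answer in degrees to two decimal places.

1.58°

At 428 nm (n = 1.342): cos²i = 0.26699 → i = 58.888°, r = 39.641°, D_min = 139.213°, rainbow angle = 40.787°.
At 634 nm (n = 1.331): cos²i = 0.25719 → i = 59.527°, r = 40.356°, D_min = 137.630°, rainbow angle = 42.370°.
Angular width = |40.787° − 42.370°| = 1.583°.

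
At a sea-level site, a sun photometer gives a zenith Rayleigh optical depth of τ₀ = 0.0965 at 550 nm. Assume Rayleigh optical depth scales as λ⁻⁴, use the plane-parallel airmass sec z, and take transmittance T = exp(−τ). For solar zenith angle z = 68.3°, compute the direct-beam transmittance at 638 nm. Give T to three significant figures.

0.866

sec 68.3° = 2.7046.
τ = 0.0965 × (550/638)⁴ × 2.7046 = 0.0965 × 0.5523 × 2.7046 = 0.1441.
T = exp(−0.1441) = 0.8658.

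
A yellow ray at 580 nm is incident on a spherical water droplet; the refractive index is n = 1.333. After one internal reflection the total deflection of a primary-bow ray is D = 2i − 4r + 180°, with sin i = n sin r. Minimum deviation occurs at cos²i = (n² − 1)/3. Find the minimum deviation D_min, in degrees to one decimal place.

137.9°

cos²i = (1.77689 − 1)/3 = 0.25896; i = arccos(0.50888) = 59.410°.
sin r = sin 59.410°/1.333 = 0.64579; r = 40.225°.
D_min = 2·59.410° − 4·40.225° + 180° = 137.922°.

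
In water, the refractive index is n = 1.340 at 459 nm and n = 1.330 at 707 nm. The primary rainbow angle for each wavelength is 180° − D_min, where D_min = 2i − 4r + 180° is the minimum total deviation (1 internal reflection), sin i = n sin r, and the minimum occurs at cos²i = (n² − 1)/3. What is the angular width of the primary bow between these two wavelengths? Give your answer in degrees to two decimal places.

At 459 nm (n = 1.340): cos²i = 0.26520 → i = 59.004°, r = 39.770°, D_min = 138.929°, rainbow angle = 41.071°.
At 707 nm (n = 1.330): cos²i = 0.25630 → i = 59.585°, r = 40.422°, D_min = 137.484°, rainbow angle = 42.516°.
Angular width = |41.071° − 42.516°| = 1.445°.

1.45°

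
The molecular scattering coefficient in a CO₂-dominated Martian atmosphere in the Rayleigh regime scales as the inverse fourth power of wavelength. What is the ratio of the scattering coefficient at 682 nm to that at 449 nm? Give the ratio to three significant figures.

Rayleigh scattering ∝ λ⁻⁴, so the ratio of coefficients is the inverse fourth power of the wavelength ratio.
σ(682)/σ(449) = (449/682)⁴ = (0.6584)⁴ = 0.1879.

0.188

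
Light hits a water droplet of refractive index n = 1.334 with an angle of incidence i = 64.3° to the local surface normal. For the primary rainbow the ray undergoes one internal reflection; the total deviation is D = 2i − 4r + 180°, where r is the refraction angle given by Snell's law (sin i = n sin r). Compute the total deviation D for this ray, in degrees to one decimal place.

sin r = sin 64.3° / 1.334 = 0.9011/1.334 = 0.6755; r = 42.49°.
D = 2·64.3° − 4·42.49° + 180° = 128.60° − 169.96° + 180° = 138.64°.

138.6°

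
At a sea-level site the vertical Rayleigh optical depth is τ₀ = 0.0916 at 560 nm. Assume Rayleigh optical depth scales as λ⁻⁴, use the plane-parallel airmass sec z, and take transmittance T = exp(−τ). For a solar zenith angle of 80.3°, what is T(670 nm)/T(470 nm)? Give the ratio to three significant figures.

Airmass: sec 80.3° = 5.9351.
τ(670 nm) = 0.0916 × (560/670)⁴ × 5.9351 = 0.0916 × 0.4880 × 5.9351 = 0.2653.
τ(470 nm) = 0.0916 × (560/470)⁴ × 5.9351 = 0.0916 × 2.0154 × 5.9351 = 1.0957.
T(670)/T(470) = exp(τ_B − τ_A) = exp(0.8304) = 2.2941.

2.29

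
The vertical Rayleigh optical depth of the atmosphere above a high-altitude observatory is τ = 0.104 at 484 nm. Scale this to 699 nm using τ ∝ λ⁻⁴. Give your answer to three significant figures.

0.0239

τ(699 nm) = τ(484 nm) × (484/699)⁴ = 0.104 × (0.6924)⁴ = 0.104 × 0.2299 = 0.0239.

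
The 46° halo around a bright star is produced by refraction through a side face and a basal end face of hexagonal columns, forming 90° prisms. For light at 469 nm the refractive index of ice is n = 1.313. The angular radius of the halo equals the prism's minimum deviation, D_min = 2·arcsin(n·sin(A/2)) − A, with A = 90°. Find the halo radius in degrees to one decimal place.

46.4°

n·sin(A/2) = 1.313 × sin 45° = 1.313 × 0.7071 = 0.9284.
D_min = 2·arcsin(0.9284) − 90° = 2 × 68.192° − 90° = 46.383°.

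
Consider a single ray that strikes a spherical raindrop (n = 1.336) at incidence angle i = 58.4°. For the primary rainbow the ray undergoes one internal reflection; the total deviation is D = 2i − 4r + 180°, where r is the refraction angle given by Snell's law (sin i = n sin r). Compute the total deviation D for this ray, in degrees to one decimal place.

sin r = sin 58.4° / 1.336 = 0.8517/1.336 = 0.6375; r = 39.61°.
D = 2·58.4° − 4·39.61° + 180° = 116.80° − 158.43° + 180° = 138.37°.

138.4°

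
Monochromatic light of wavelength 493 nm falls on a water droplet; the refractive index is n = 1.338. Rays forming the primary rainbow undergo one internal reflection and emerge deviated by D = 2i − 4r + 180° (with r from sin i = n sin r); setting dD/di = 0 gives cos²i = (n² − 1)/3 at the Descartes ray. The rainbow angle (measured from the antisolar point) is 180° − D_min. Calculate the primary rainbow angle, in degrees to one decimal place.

cos²i = (1.79024 − 1)/3 = 0.26341; i = arccos(0.51324) = 59.120°.
sin r = sin 59.120°/1.338 = 0.64144; r = 39.899°.
D_min = 2·59.120° − 4·39.899° + 180° = 138.643°.
Rainbow angle = 180° − D_min = 41.357°.

41.4°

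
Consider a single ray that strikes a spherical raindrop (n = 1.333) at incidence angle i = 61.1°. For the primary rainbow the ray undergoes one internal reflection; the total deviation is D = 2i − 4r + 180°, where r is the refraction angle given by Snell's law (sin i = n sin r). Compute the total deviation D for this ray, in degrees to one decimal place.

sin r = sin 61.1° / 1.333 = 0.8755/1.333 = 0.6568; r = 41.05°.
D = 2·61.1° − 4·41.05° + 180° = 122.20° − 164.21° + 180° = 137.99°.

138.0°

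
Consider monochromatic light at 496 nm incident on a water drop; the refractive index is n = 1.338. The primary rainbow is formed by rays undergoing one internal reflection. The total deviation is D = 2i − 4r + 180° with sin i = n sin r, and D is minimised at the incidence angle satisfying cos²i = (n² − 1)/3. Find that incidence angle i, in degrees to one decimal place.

59.1°

cos²i = (1.338² − 1)/3 = (1.79024 − 1)/3 = 0.26341.
cos i = 0.51324, so i = 59.120°.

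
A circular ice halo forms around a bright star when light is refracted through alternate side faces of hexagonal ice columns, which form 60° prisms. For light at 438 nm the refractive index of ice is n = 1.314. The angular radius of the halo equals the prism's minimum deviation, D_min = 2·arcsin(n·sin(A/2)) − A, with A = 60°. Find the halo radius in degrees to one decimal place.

22.1°

n·sin(A/2) = 1.314 × sin 30° = 1.314 × 0.5000 = 0.6570.
D_min = 2·arcsin(0.6570) − 60° = 2 × 41.071° − 60° = 22.143°.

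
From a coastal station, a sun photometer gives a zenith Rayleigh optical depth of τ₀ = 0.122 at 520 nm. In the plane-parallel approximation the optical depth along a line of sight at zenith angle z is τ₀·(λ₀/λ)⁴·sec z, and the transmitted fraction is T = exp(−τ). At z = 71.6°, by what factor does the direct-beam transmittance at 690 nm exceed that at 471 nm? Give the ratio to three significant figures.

1.57

Airmass: sec 71.6° = 3.1681.
τ(690 nm) = 0.122 × (520/690)⁴ × 3.1681 = 0.122 × 0.3226 × 3.1681 = 0.1247.
τ(471 nm) = 0.122 × (520/471)⁴ × 3.1681 = 0.122 × 1.4857 × 3.1681 = 0.5742.
T(690)/T(471) = exp(τ_B − τ_A) = exp(0.4496) = 1.5676.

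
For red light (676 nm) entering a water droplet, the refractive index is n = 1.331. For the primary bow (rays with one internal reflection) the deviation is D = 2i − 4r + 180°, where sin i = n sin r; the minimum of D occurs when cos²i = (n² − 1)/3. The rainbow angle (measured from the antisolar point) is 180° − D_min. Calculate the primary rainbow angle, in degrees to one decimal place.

42.4°

cos²i = (1.77156 − 1)/3 = 0.25719; i = arccos(0.50714) = 59.527°.
sin r = sin 59.527°/1.331 = 0.64753; r = 40.356°.
D_min = 2·59.527° − 4·40.356° + 180° = 137.630°.
Rainbow angle = 180° − D_min = 42.370°.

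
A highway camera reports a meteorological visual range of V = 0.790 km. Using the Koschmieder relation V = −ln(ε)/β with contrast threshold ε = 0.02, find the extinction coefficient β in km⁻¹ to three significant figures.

4.95 km⁻¹

β = −ln(0.02) / V = 3.912 / 0.790 = 4.9519 km⁻¹.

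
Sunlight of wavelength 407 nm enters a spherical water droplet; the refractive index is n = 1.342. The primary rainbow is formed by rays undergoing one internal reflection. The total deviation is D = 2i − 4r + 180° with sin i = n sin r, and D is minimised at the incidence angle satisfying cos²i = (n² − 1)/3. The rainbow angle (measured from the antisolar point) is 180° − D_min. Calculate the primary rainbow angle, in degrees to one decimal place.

40.8°

cos²i = (1.80096 − 1)/3 = 0.26699; i = arccos(0.51671) = 58.888°.
sin r = sin 58.888°/1.342 = 0.63797; r = 39.641°.
D_min = 2·58.888° − 4·39.641° + 180° = 139.213°.
Rainbow angle = 180° − D_min = 40.787°.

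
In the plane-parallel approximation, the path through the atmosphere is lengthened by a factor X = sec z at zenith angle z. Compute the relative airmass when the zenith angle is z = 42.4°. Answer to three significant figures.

X = sec z = 1/cos 42.4° = 1/0.7385 = 1.3542.

1.35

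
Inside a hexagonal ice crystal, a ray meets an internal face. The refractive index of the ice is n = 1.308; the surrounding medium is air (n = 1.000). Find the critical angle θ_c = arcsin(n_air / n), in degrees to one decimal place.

49.9°

sin θ_c = n_air / n = 1.000 / 1.308 = 0.7645.
θ_c = arcsin(0.7645) = 49.86°.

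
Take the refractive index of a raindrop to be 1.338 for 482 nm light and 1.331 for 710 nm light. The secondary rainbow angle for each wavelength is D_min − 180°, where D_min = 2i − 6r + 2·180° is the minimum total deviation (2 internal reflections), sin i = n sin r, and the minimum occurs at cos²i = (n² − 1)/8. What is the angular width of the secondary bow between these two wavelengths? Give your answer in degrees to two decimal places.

At 482 nm (n = 1.338): cos²i = 0.09878 → i = 71.682°, r = 45.195°, D_min = 232.193°, rainbow angle = 52.193°.
At 710 nm (n = 1.331): cos²i = 0.09645 → i = 71.907°, r = 45.575°, D_min = 230.365°, rainbow angle = 50.365°.
Angular width = |52.193° − 50.365°| = 1.828°.

1.83°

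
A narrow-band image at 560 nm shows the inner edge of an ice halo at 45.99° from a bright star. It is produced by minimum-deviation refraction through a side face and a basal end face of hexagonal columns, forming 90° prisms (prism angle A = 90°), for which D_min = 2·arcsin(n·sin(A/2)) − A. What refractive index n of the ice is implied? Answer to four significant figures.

Rearranging: n = sin((D_min + A)/2) / sin(A/2).
(D_min + A)/2 = (45.99° + 90°)/2 = 67.995°.
n = sin 67.995° / sin 45° = 0.9272 / 0.7071 = 1.3112.

1.311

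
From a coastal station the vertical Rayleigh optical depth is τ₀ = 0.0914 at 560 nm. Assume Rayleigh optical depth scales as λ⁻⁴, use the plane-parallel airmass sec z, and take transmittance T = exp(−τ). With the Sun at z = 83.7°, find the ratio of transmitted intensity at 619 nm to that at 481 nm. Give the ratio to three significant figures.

2.64

Airmass: sec 83.7° = 9.1129.
τ(619 nm) = 0.0914 × (560/619)⁴ × 9.1129 = 0.0914 × 0.6699 × 9.1129 = 0.5579.
τ(481 nm) = 0.0914 × (560/481)⁴ × 9.1129 = 0.0914 × 1.8373 × 9.1129 = 1.5303.
T(619)/T(481) = exp(τ_B − τ_A) = exp(0.9723) = 2.6441.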